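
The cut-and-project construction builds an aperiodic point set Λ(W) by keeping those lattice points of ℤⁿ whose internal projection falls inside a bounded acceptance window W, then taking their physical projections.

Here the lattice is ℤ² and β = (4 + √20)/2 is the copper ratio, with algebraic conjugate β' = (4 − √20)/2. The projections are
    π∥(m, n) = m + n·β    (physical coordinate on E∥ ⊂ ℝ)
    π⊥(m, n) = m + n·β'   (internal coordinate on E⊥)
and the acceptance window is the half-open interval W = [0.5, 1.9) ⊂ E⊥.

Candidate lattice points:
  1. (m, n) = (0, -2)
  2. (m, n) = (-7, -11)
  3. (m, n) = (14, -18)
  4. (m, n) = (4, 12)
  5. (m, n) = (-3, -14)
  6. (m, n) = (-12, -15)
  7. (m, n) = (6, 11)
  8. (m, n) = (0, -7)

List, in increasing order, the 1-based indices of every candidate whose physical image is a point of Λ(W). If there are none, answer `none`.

Compute β' = (4−√20)/2 = -0.23607, so π⊥(m,n) = m -0.23607·n.
#1 (0,-2): internal coord 0 + (-2)·β' = +0.47214; +0.47214 ∉ [0.5, 1.9) → out
#2 (-7,-11): internal coord -7 + (-11)·β' = -4.40325; -4.40325 ∉ [0.5, 1.9) → out
#3 (14,-18): internal coord 14 + (-18)·β' = +18.24922; +18.24922 ∉ [0.5, 1.9) → out
#4 (4,12): internal coord 4 + (12)·β' = +1.16718; +1.16718 ∈ [0.5, 1.9) → IN Λ
#5 (-3,-14): internal coord -3 + (-14)·β' = +0.30495; +0.30495 ∉ [0.5, 1.9) → out
#6 (-12,-15): internal coord -12 + (-15)·β' = -8.45898; -8.45898 ∉ [0.5, 1.9) → out
#7 (6,11): internal coord 6 + (11)·β' = +3.40325; +3.40325 ∉ [0.5, 1.9) → out
#8 (0,-7): internal coord 0 + (-7)·β' = +1.65248; +1.65248 ∈ [0.5, 1.9) → IN Λ

4, 8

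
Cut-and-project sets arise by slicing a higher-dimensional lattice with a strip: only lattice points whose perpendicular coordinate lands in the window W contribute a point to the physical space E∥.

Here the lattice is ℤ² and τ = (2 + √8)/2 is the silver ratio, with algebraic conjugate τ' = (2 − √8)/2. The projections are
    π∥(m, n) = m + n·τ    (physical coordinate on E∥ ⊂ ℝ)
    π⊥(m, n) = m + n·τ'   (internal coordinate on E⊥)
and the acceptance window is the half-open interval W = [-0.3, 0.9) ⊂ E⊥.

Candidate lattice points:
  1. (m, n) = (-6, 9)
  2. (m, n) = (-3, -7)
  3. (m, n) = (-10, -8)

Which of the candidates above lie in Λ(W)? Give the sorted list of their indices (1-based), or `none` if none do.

2

τ' = (2−√8)/2 ≈ -0.414214.
candidate 1: (m,n)=(-6,9) → π∥ = -6+9·τ ≈ 15.727922, π⊥ = -6+9·τ' ≈ -9.727922 ∉ [-0.3, 0.9) ⇒ out
candidate 2: (m,n)=(-3,-7) → π∥ = -3-7·τ ≈ -19.899495, π⊥ = -3-7·τ' ≈ -0.100505 ∈ [-0.3, 0.9) ⇒ IN Λ
candidate 3: (m,n)=(-10,-8) → π∥ = -10-8·τ ≈ -29.313708, π⊥ = -10-8·τ' ≈ -6.686292 ∉ [-0.3, 0.9) ⇒ out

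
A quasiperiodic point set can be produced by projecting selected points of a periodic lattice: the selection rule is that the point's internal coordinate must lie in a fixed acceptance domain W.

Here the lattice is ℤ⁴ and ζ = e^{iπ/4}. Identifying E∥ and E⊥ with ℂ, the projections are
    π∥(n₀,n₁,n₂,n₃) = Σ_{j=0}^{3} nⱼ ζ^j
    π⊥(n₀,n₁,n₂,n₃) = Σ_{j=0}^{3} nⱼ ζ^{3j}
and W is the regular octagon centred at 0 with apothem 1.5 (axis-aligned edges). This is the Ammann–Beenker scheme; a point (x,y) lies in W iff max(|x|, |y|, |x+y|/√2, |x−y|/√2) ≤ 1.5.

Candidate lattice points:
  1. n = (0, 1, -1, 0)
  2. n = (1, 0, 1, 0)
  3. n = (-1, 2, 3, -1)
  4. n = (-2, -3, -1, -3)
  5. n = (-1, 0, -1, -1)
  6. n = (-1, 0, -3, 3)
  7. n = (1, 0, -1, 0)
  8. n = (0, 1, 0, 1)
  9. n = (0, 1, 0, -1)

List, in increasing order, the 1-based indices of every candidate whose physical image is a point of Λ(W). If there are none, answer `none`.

π⊥(n) = n₀ + n₁ζ³ + n₂ζ⁶ + n₃ζ⁹ where ζ = e^{iπ/4}.
candidate 1: n = (0, 1, -1, 0) → π⊥ ≈ (-0.707107, +1.707107); max(|x|,|y|,|x±y|/√2) = 1.707107 > 1.5 ⇒ ∉ W
candidate 2: n = (1, 0, 1, 0) → π⊥ ≈ (+1.000000, -1.000000); max(|x|,|y|,|x±y|/√2) = 1.414214 ≤ 1.5 ⇒ ∈ W
candidate 3: n = (-1, 2, 3, -1) → π⊥ ≈ (-3.121320, -2.292893); max(|x|,|y|,|x±y|/√2) = 3.828427 > 1.5 ⇒ ∉ W
candidate 4: n = (-2, -3, -1, -3) → π⊥ ≈ (-2.000000, -3.242641); max(|x|,|y|,|x±y|/√2) = 3.707107 > 1.5 ⇒ ∉ W
candidate 5: n = (-1, 0, -1, -1) → π⊥ ≈ (-1.707107, +0.292893); max(|x|,|y|,|x±y|/√2) = 1.707107 > 1.5 ⇒ ∉ W
candidate 6: n = (-1, 0, -3, 3) → π⊥ ≈ (+1.121320, +5.121320); max(|x|,|y|,|x±y|/√2) = 5.121320 > 1.5 ⇒ ∉ W
candidate 7: n = (1, 0, -1, 0) → π⊥ ≈ (+1.000000, +1.000000); max(|x|,|y|,|x±y|/√2) = 1.414214 ≤ 1.5 ⇒ ∈ W
candidate 8: n = (0, 1, 0, 1) → π⊥ ≈ (+0.000000, +1.414214); max(|x|,|y|,|x±y|/√2) = 1.414214 ≤ 1.5 ⇒ ∈ W
candidate 9: n = (0, 1, 0, -1) → π⊥ ≈ (-1.414214, +0.000000); max(|x|,|y|,|x±y|/√2) = 1.414214 ≤ 1.5 ⇒ ∈ W

2, 7, 8, 9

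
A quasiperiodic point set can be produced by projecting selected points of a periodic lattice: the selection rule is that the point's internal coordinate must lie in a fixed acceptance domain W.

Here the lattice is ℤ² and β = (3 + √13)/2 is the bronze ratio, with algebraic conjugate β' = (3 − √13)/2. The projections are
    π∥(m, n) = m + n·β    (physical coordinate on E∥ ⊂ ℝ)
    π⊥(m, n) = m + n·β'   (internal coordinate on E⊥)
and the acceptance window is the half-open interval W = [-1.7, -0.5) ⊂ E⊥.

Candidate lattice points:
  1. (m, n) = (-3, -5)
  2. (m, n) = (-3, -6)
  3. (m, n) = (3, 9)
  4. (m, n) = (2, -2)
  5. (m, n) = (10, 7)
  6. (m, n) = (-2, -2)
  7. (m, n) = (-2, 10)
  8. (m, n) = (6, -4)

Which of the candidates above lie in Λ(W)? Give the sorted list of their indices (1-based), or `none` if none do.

1, 2, 6

Compute β' = (3−√13)/2 = -0.30278, so π⊥(m,n) = m -0.30278·n.
candidate 1: (m,n)=(-3,-5) → π∥ = -3-5·β ≈ -19.51388, π⊥ = -3-5·β' ≈ -1.48612 ∈ [-1.7, -0.5) ⇒ IN Λ
candidate 2: (m,n)=(-3,-6) → π∥ = -3-6·β ≈ -22.81665, π⊥ = -3-6·β' ≈ -1.18335 ∈ [-1.7, -0.5) ⇒ IN Λ
candidate 3: (m,n)=(3,9) → π∥ = 3+9·β ≈ 32.72498, π⊥ = 3+9·β' ≈ 0.27502 ∉ [-1.7, -0.5) ⇒ out
candidate 4: (m,n)=(2,-2) → π∥ = 2-2·β ≈ -4.60555, π⊥ = 2-2·β' ≈ 2.60555 ∉ [-1.7, -0.5) ⇒ out
candidate 5: (m,n)=(10,7) → π∥ = 10+7·β ≈ 33.11943, π⊥ = 10+7·β' ≈ 7.88057 ∉ [-1.7, -0.5) ⇒ out
candidate 6: (m,n)=(-2,-2) → π∥ = -2-2·β ≈ -8.60555, π⊥ = -2-2·β' ≈ -1.39445 ∈ [-1.7, -0.5) ⇒ IN Λ
candidate 7: (m,n)=(-2,10) → π∥ = -2+10·β ≈ 31.02776, π⊥ = -2+10·β' ≈ -5.02776 ∉ [-1.7, -0.5) ⇒ out
candidate 8: (m,n)=(6,-4) → π∥ = 6-4·β ≈ -7.21110, π⊥ = 6-4·β' ≈ 7.21110 ∉ [-1.7, -0.5) ⇒ out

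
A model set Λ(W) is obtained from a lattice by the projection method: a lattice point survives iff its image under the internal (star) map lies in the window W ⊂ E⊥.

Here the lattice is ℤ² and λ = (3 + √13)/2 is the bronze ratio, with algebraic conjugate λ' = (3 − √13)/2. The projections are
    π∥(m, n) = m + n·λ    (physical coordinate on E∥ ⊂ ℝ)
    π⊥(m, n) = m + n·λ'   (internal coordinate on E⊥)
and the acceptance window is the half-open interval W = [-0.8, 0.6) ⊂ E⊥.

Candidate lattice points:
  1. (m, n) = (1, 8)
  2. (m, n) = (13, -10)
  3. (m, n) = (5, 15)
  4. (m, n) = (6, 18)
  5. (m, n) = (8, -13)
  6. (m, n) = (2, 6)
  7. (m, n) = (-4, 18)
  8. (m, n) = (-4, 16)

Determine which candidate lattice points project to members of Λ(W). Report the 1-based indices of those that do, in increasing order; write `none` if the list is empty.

Numerically λ ≈ 3.302776 and λ' = −1/λ ≈ -0.302776.
candidate 1: (m,n)=(1,8) → π∥ = 1+8·λ ≈ 27.422205, π⊥ = 1+8·λ' ≈ -1.422205 ∉ [-0.8, 0.6) ⇒ out
candidate 2: (m,n)=(13,-10) → π∥ = 13-10·λ ≈ -20.027756, π⊥ = 13-10·λ' ≈ 16.027756 ∉ [-0.8, 0.6) ⇒ out
candidate 3: (m,n)=(5,15) → π∥ = 5+15·λ ≈ 54.541635, π⊥ = 5+15·λ' ≈ 0.458365 ∈ [-0.8, 0.6) ⇒ IN Λ
candidate 4: (m,n)=(6,18) → π∥ = 6+18·λ ≈ 65.449961, π⊥ = 6+18·λ' ≈ 0.550039 ∈ [-0.8, 0.6) ⇒ IN Λ
candidate 5: (m,n)=(8,-13) → π∥ = 8-13·λ ≈ -34.936083, π⊥ = 8-13·λ' ≈ 11.936083 ∉ [-0.8, 0.6) ⇒ out
candidate 6: (m,n)=(2,6) → π∥ = 2+6·λ ≈ 21.816654, π⊥ = 2+6·λ' ≈ 0.183346 ∈ [-0.8, 0.6) ⇒ IN Λ
candidate 7: (m,n)=(-4,18) → π∥ = -4+18·λ ≈ 55.449961, π⊥ = -4+18·λ' ≈ -9.449961 ∉ [-0.8, 0.6) ⇒ out
candidate 8: (m,n)=(-4,16) → π∥ = -4+16·λ ≈ 48.844410, π⊥ = -4+16·λ' ≈ -8.844410 ∉ [-0.8, 0.6) ⇒ out

3, 4, 6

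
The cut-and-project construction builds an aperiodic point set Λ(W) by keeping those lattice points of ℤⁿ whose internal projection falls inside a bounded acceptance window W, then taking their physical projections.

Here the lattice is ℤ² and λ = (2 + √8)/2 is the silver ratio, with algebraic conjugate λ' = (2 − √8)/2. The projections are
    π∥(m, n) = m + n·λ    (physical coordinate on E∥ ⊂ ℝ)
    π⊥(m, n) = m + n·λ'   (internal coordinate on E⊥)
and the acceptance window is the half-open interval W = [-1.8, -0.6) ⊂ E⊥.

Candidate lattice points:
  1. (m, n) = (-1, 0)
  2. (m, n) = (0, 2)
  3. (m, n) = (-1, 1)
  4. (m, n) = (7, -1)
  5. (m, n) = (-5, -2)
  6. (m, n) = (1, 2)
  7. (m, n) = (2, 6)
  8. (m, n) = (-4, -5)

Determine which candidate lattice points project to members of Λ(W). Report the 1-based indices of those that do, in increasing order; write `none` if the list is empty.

Compute λ' = (2−√8)/2 = -0.41421, so π⊥(m,n) = m -0.41421·n.
candidate 1: (m,n)=(-1,0) → π∥ = -1+0·λ ≈ -1.00000, π⊥ = -1+0·λ' ≈ -1.00000 ∈ [-1.8, -0.6) ⇒ IN Λ
candidate 2: (m,n)=(0,2) → π∥ = 0+2·λ ≈ 4.82843, π⊥ = 0+2·λ' ≈ -0.82843 ∈ [-1.8, -0.6) ⇒ IN Λ
candidate 3: (m,n)=(-1,1) → π∥ = -1+1·λ ≈ 1.41421, π⊥ = -1+1·λ' ≈ -1.41421 ∈ [-1.8, -0.6) ⇒ IN Λ
candidate 4: (m,n)=(7,-1) → π∥ = 7-1·λ ≈ 4.58579, π⊥ = 7-1·λ' ≈ 7.41421 ∉ [-1.8, -0.6) ⇒ out
candidate 5: (m,n)=(-5,-2) → π∥ = -5-2·λ ≈ -9.82843, π⊥ = -5-2·λ' ≈ -4.17157 ∉ [-1.8, -0.6) ⇒ out
candidate 6: (m,n)=(1,2) → π∥ = 1+2·λ ≈ 5.82843, π⊥ = 1+2·λ' ≈ 0.17157 ∉ [-1.8, -0.6) ⇒ out
candidate 7: (m,n)=(2,6) → π∥ = 2+6·λ ≈ 16.48528, π⊥ = 2+6·λ' ≈ -0.48528 ∉ [-1.8, -0.6) ⇒ out
candidate 8: (m,n)=(-4,-5) → π∥ = -4-5·λ ≈ -16.07107, π⊥ = -4-5·λ' ≈ -1.92893 ∉ [-1.8, -0.6) ⇒ out

1, 2, 3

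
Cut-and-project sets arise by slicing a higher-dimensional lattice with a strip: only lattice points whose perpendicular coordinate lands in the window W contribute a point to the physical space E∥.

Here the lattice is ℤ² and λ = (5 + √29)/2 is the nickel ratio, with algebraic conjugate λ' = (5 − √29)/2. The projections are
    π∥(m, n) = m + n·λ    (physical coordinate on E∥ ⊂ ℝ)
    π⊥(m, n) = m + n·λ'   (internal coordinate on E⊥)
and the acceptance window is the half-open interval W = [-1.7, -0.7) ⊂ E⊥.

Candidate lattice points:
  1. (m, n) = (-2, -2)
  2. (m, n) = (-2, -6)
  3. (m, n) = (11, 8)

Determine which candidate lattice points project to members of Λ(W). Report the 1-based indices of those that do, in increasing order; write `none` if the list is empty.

Compute λ' = (5−√29)/2 = -0.1926, so π⊥(m,n) = m -0.1926·n.
candidate 1: (m,n)=(-2,-2) → π∥ = -2-2·λ ≈ -12.3852, π⊥ = -2-2·λ' ≈ -1.6148 ∈ [-1.7, -0.7) ⇒ IN Λ
candidate 2: (m,n)=(-2,-6) → π∥ = -2-6·λ ≈ -33.1555, π⊥ = -2-6·λ' ≈ -0.8445 ∈ [-1.7, -0.7) ⇒ IN Λ
candidate 3: (m,n)=(11,8) → π∥ = 11+8·λ ≈ 52.5407, π⊥ = 11+8·λ' ≈ 9.4593 ∉ [-1.7, -0.7) ⇒ out

1, 2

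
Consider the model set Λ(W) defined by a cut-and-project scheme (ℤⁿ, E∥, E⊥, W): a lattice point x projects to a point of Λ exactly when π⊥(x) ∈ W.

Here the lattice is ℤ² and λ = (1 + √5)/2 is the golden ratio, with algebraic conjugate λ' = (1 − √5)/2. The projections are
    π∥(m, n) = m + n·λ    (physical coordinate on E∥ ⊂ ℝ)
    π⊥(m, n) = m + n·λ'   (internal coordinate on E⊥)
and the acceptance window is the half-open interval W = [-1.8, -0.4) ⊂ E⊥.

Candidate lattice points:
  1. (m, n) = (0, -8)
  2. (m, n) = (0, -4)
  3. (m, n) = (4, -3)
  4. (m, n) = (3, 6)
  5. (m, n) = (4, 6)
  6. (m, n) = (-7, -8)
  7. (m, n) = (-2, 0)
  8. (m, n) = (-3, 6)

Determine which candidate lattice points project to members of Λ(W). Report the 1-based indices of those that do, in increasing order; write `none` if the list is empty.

λ' = (1−√5)/2 ≈ -0.618034.
candidate 1: (m,n)=(0,-8) → π∥ = 0-8·λ ≈ -12.944272, π⊥ = 0-8·λ' ≈ 4.944272 ∉ [-1.8, -0.4) ⇒ out
candidate 2: (m,n)=(0,-4) → π∥ = 0-4·λ ≈ -6.472136, π⊥ = 0-4·λ' ≈ 2.472136 ∉ [-1.8, -0.4) ⇒ out
candidate 3: (m,n)=(4,-3) → π∥ = 4-3·λ ≈ -0.854102, π⊥ = 4-3·λ' ≈ 5.854102 ∉ [-1.8, -0.4) ⇒ out
candidate 4: (m,n)=(3,6) → π∥ = 3+6·λ ≈ 12.708204, π⊥ = 3+6·λ' ≈ -0.708204 ∈ [-1.8, -0.4) ⇒ IN Λ
candidate 5: (m,n)=(4,6) → π∥ = 4+6·λ ≈ 13.708204, π⊥ = 4+6·λ' ≈ 0.291796 ∉ [-1.8, -0.4) ⇒ out
candidate 6: (m,n)=(-7,-8) → π∥ = -7-8·λ ≈ -19.944272, π⊥ = -7-8·λ' ≈ -2.055728 ∉ [-1.8, -0.4) ⇒ out
candidate 7: (m,n)=(-2,0) → π∥ = -2+0·λ ≈ -2.000000, π⊥ = -2+0·λ' ≈ -2.000000 ∉ [-1.8, -0.4) ⇒ out
candidate 8: (m,n)=(-3,6) → π∥ = -3+6·λ ≈ 6.708204, π⊥ = -3+6·λ' ≈ -6.708204 ∉ [-1.8, -0.4) ⇒ out

4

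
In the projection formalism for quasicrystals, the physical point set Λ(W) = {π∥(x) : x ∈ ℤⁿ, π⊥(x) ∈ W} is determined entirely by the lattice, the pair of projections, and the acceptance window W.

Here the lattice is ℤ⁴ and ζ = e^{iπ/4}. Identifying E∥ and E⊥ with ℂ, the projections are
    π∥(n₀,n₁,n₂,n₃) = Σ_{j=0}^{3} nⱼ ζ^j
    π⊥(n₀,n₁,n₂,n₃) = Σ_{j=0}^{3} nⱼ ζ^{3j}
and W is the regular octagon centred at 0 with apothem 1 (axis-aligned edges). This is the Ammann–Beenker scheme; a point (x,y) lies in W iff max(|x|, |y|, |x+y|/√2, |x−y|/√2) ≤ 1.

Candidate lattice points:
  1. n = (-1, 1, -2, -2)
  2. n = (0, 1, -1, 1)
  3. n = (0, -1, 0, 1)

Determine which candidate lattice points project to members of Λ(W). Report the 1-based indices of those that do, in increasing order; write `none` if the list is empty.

none

With ζ = e^{iπ/4} the internal vectors are ζ^0,ζ^3,ζ^6,ζ^9.
#1 (-1, 1, -2, -2): internal (-3.12132, 1.29289); octagon support 3.12132 vs apothem 1 → ∉ W
#2 (0, 1, -1, 1): internal (0.00000, 2.41421); octagon support 2.41421 vs apothem 1 → ∉ W
#3 (0, -1, 0, 1): internal (1.41421, 0.00000); octagon support 1.41421 vs apothem 1 → ∉ W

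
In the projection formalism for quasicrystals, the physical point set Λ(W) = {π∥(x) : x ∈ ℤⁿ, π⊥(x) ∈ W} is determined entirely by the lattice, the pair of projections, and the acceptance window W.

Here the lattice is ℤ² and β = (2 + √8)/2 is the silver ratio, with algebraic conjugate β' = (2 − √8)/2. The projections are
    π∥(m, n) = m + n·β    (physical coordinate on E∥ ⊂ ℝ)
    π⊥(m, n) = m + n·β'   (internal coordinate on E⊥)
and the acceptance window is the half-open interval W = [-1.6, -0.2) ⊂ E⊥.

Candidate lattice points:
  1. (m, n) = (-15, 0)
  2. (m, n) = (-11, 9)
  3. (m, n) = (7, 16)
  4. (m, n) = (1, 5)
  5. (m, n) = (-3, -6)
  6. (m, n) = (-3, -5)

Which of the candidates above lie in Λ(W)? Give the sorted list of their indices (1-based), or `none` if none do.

Compute β' = (2−√8)/2 = -0.4142, so π⊥(m,n) = m -0.4142·n.
#1 (-15,0): internal coord -15 + (0)·β' = -15.0000; -15.0000 ∉ [-1.6, -0.2) → out
#2 (-11,9): internal coord -11 + (9)·β' = -14.7279; -14.7279 ∉ [-1.6, -0.2) → out
#3 (7,16): internal coord 7 + (16)·β' = +0.3726; +0.3726 ∉ [-1.6, -0.2) → out
#4 (1,5): internal coord 1 + (5)·β' = -1.0711; -1.0711 ∈ [-1.6, -0.2) → IN Λ
#5 (-3,-6): internal coord -3 + (-6)·β' = -0.5147; -0.5147 ∈ [-1.6, -0.2) → IN Λ
#6 (-3,-5): internal coord -3 + (-5)·β' = -0.9289; -0.9289 ∈ [-1.6, -0.2) → IN Λ

4, 5, 6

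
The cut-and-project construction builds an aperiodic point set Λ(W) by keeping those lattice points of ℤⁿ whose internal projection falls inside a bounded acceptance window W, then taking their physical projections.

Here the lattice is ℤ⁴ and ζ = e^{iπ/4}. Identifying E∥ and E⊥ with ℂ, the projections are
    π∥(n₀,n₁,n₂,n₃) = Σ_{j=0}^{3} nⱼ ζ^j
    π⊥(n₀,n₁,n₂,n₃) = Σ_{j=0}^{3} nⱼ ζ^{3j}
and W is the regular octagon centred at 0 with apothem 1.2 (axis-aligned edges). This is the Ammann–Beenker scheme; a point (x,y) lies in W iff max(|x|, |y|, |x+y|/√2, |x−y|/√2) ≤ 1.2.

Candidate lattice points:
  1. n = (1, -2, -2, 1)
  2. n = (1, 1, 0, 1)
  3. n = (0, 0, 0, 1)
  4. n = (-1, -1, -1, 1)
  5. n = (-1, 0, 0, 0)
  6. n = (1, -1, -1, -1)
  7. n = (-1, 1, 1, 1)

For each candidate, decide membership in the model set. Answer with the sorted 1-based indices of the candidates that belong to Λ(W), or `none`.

3, 4, 5, 6, 7

Internal map: ζ^{3j} for j=0..3 gives (1,0), (−√2/2,√2/2), (0,−1), (√2/2,√2/2).
#1 (1, -2, -2, 1): internal (3.12132, 1.29289); octagon support 3.12132 vs apothem 1.2 → ∉ W
#2 (1, 1, 0, 1): internal (1.00000, 1.41421); octagon support 1.70711 vs apothem 1.2 → ∉ W
#3 (0, 0, 0, 1): internal (0.70711, 0.70711); octagon support 1.00000 vs apothem 1.2 → ∈ W
#4 (-1, -1, -1, 1): internal (0.41421, 1.00000); octagon support 1.00000 vs apothem 1.2 → ∈ W
#5 (-1, 0, 0, 0): internal (-1.00000, 0.00000); octagon support 1.00000 vs apothem 1.2 → ∈ W
#6 (1, -1, -1, -1): internal (1.00000, -0.41421); octagon support 1.00000 vs apothem 1.2 → ∈ W
#7 (-1, 1, 1, 1): internal (-1.00000, 0.41421); octagon support 1.00000 vs apothem 1.2 → ∈ W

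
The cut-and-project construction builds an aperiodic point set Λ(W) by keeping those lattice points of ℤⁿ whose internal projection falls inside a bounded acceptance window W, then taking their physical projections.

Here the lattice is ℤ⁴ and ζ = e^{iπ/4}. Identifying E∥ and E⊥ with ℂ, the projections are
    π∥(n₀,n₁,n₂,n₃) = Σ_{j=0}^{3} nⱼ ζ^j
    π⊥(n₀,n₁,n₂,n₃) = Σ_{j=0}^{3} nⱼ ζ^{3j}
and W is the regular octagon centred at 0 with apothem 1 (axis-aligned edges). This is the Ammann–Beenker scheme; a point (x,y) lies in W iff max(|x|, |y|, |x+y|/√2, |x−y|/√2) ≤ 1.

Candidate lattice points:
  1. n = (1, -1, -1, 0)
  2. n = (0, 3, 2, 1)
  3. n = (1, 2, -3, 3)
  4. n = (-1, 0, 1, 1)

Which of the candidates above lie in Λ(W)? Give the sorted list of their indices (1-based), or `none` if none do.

Internal map: ζ^{3j} for j=0..3 gives (1,0), (−√2/2,√2/2), (0,−1), (√2/2,√2/2).
candidate 1: n = (1, -1, -1, 0) → π⊥ ≈ (+1.707107, +0.292893); max(|x|,|y|,|x±y|/√2) = 1.707107 > 1 ⇒ ∉ W
candidate 2: n = (0, 3, 2, 1) → π⊥ ≈ (-1.414214, +0.828427); max(|x|,|y|,|x±y|/√2) = 1.585786 > 1 ⇒ ∉ W
candidate 3: n = (1, 2, -3, 3) → π⊥ ≈ (+1.707107, +6.535534); max(|x|,|y|,|x±y|/√2) = 6.535534 > 1 ⇒ ∉ W
candidate 4: n = (-1, 0, 1, 1) → π⊥ ≈ (-0.292893, -0.292893); max(|x|,|y|,|x±y|/√2) = 0.414214 ≤ 1 ⇒ ∈ W

4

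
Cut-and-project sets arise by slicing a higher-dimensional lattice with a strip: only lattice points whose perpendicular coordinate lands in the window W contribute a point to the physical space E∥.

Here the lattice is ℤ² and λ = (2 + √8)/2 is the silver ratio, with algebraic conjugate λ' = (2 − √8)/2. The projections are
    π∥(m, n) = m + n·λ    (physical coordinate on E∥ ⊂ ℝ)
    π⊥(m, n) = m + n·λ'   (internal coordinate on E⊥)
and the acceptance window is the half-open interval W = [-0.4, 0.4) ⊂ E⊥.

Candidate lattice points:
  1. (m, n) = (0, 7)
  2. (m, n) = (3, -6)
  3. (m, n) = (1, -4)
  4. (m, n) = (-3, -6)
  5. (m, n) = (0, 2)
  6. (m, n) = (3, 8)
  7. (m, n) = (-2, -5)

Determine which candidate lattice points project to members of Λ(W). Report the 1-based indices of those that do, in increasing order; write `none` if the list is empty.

6, 7

Compute λ' = (2−√8)/2 = -0.4142, so π⊥(m,n) = m -0.4142·n.
#1 (0,7): internal coord 0 + (7)·λ' = -2.8995; -2.8995 ∉ [-0.4, 0.4) → out
#2 (3,-6): internal coord 3 + (-6)·λ' = +5.4853; +5.4853 ∉ [-0.4, 0.4) → out
#3 (1,-4): internal coord 1 + (-4)·λ' = +2.6569; +2.6569 ∉ [-0.4, 0.4) → out
#4 (-3,-6): internal coord -3 + (-6)·λ' = -0.5147; -0.5147 ∉ [-0.4, 0.4) → out
#5 (0,2): internal coord 0 + (2)·λ' = -0.8284; -0.8284 ∉ [-0.4, 0.4) → out
#6 (3,8): internal coord 3 + (8)·λ' = -0.3137; -0.3137 ∈ [-0.4, 0.4) → IN Λ
#7 (-2,-5): internal coord -2 + (-5)·λ' = +0.0711; +0.0711 ∈ [-0.4, 0.4) → IN Λ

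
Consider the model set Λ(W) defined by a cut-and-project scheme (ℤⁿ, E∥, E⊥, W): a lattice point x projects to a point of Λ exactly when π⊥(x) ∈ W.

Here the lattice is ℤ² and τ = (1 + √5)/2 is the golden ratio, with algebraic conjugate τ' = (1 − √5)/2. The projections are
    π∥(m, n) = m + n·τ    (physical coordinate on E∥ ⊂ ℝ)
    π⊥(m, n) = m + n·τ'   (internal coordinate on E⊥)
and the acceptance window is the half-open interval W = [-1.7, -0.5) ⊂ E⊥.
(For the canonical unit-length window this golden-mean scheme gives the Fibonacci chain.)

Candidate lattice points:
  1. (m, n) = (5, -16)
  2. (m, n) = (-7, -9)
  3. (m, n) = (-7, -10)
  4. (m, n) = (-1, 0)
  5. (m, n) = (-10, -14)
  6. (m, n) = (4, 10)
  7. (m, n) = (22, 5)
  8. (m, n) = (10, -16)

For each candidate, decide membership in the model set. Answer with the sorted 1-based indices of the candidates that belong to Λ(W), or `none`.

Numerically τ ≈ 1.618034 and τ' = −1/τ ≈ -0.618034.
#1 (5,-16): internal coord 5 + (-16)·τ' = +14.888544; +14.888544 ∉ [-1.7, -0.5) → out
#2 (-7,-9): internal coord -7 + (-9)·τ' = -1.437694; -1.437694 ∈ [-1.7, -0.5) → IN Λ
#3 (-7,-10): internal coord -7 + (-10)·τ' = -0.819660; -0.819660 ∈ [-1.7, -0.5) → IN Λ
#4 (-1,0): internal coord -1 + (0)·τ' = -1.000000; -1.000000 ∈ [-1.7, -0.5) → IN Λ
#5 (-10,-14): internal coord -10 + (-14)·τ' = -1.347524; -1.347524 ∈ [-1.7, -0.5) → IN Λ
#6 (4,10): internal coord 4 + (10)·τ' = -2.180340; -2.180340 ∉ [-1.7, -0.5) → out
#7 (22,5): internal coord 22 + (5)·τ' = +18.909830; +18.909830 ∉ [-1.7, -0.5) → out
#8 (10,-16): internal coord 10 + (-16)·τ' = +19.888544; +19.888544 ∉ [-1.7, -0.5) → out

2, 3, 4, 5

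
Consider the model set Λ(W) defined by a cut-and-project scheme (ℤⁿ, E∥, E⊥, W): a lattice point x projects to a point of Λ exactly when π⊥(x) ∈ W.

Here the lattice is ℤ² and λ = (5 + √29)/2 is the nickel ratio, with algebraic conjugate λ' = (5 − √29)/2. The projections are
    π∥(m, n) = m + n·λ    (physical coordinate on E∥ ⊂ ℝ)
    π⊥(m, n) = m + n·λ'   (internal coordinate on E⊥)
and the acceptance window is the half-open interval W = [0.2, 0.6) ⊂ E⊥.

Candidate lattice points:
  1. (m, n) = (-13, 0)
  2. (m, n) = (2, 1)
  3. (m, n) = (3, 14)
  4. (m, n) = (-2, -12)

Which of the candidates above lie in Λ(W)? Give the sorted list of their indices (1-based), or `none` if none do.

3, 4

Numerically λ ≈ 5.19258 and λ' = −1/λ ≈ -0.19258.
#1 (-13,0): internal coord -13 + (0)·λ' = -13.00000; -13.00000 ∉ [0.2, 0.6) → out
#2 (2,1): internal coord 2 + (1)·λ' = +1.80742; +1.80742 ∉ [0.2, 0.6) → out
#3 (3,14): internal coord 3 + (14)·λ' = +0.30385; +0.30385 ∈ [0.2, 0.6) → IN Λ
#4 (-2,-12): internal coord -2 + (-12)·λ' = +0.31099; +0.31099 ∈ [0.2, 0.6) → IN Λ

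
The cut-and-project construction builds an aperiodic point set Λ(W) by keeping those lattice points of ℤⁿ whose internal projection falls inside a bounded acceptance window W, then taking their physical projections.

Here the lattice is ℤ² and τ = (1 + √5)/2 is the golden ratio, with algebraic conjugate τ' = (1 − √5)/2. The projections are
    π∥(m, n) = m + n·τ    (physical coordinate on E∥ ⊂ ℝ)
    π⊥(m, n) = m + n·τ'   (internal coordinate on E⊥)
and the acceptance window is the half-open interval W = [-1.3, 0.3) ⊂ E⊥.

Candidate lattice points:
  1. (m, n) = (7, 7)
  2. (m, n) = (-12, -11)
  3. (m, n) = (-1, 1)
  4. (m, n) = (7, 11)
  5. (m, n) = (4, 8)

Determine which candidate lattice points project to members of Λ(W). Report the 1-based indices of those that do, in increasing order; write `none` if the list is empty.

Compute τ' = (1−√5)/2 = -0.61803, so π⊥(m,n) = m -0.61803·n.
[1] lift (7,7): star map gives 2.67376; window check -1.3 ≤ 2.67376 < 0.3 is false → out
[2] lift (-12,-11): star map gives -5.20163; window check -1.3 ≤ -5.20163 < 0.3 is false → out
[3] lift (-1,1): star map gives -1.61803; window check -1.3 ≤ -1.61803 < 0.3 is false → out
[4] lift (7,11): star map gives 0.20163; window check -1.3 ≤ 0.20163 < 0.3 is true → IN Λ
[5] lift (4,8): star map gives -0.94427; window check -1.3 ≤ -0.94427 < 0.3 is true → IN Λ

4, 5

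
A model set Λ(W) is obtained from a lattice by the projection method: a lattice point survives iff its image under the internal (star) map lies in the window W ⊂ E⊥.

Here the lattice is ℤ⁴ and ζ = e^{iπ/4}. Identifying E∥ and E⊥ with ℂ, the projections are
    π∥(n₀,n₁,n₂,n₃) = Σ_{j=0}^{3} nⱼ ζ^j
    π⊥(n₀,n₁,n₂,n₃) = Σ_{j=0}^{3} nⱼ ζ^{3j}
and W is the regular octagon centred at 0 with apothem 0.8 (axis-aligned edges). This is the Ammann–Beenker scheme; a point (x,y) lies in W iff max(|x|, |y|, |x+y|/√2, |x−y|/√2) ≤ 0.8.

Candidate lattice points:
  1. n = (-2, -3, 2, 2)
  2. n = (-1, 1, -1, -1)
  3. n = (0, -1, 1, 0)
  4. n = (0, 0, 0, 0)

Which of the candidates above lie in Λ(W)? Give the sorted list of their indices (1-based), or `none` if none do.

4

π⊥(n) = n₀ + n₁ζ³ + n₂ζ⁶ + n₃ζ⁹ where ζ = e^{iπ/4}.
candidate 1: n = (-2, -3, 2, 2) → π⊥ ≈ (+1.535534, -2.707107); max(|x|,|y|,|x±y|/√2) = 3.000000 > 0.8 ⇒ ∉ W
candidate 2: n = (-1, 1, -1, -1) → π⊥ ≈ (-2.414214, +1.000000); max(|x|,|y|,|x±y|/√2) = 2.414214 > 0.8 ⇒ ∉ W
candidate 3: n = (0, -1, 1, 0) → π⊥ ≈ (+0.707107, -1.707107); max(|x|,|y|,|x±y|/√2) = 1.707107 > 0.8 ⇒ ∉ W
candidate 4: n = (0, 0, 0, 0) → π⊥ ≈ (+0.000000, +0.000000); max(|x|,|y|,|x±y|/√2) = 0.000000 ≤ 0.8 ⇒ ∈ W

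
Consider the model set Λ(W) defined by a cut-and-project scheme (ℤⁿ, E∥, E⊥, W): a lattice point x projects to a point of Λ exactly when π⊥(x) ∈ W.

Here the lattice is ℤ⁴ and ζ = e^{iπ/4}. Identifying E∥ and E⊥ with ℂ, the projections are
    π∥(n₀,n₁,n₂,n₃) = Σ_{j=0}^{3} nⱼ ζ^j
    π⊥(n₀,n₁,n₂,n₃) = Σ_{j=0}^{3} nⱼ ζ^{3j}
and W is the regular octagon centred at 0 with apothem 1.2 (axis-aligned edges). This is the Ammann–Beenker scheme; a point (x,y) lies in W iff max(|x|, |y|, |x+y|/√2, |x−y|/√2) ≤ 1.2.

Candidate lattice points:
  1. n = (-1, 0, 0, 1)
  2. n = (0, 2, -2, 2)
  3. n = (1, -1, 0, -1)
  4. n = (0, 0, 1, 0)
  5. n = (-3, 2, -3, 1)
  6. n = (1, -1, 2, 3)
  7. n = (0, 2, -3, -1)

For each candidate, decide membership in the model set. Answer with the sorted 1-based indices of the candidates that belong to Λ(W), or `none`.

With ζ = e^{iπ/4} the internal vectors are ζ^0,ζ^3,ζ^6,ζ^9.
#1 (-1, 0, 0, 1): internal (-0.29289, 0.70711); octagon support 0.70711 vs apothem 1.2 → ∈ W
#2 (0, 2, -2, 2): internal (0.00000, 4.82843); octagon support 4.82843 vs apothem 1.2 → ∉ W
#3 (1, -1, 0, -1): internal (1.00000, -1.41421); octagon support 1.70711 vs apothem 1.2 → ∉ W
#4 (0, 0, 1, 0): internal (0.00000, -1.00000); octagon support 1.00000 vs apothem 1.2 → ∈ W
#5 (-3, 2, -3, 1): internal (-3.70711, 5.12132); octagon support 6.24264 vs apothem 1.2 → ∉ W
#6 (1, -1, 2, 3): internal (3.82843, -0.58579); octagon support 3.82843 vs apothem 1.2 → ∉ W
#7 (0, 2, -3, -1): internal (-2.12132, 3.70711); octagon support 4.12132 vs apothem 1.2 → ∉ W

1, 4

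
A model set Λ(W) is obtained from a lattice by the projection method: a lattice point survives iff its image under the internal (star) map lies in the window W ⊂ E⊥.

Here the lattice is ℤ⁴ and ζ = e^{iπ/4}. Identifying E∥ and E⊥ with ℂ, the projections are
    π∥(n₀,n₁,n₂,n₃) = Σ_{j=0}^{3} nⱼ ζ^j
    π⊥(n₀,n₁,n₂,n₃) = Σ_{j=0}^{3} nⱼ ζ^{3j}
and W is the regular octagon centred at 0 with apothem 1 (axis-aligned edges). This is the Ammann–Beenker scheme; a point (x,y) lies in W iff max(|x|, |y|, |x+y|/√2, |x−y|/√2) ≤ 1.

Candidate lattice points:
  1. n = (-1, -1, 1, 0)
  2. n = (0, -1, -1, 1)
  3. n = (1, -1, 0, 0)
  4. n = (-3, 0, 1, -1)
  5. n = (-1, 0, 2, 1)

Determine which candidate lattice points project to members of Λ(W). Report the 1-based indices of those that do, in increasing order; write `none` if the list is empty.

none

π⊥(n) = n₀ + n₁ζ³ + n₂ζ⁶ + n₃ζ⁹ where ζ = e^{iπ/4}.
#1 (-1, -1, 1, 0): internal (-0.292893, -1.707107); octagon support 1.707107 vs apothem 1 → ∉ W
#2 (0, -1, -1, 1): internal (1.414214, 1.000000); octagon support 1.707107 vs apothem 1 → ∉ W
#3 (1, -1, 0, 0): internal (1.707107, -0.707107); octagon support 1.707107 vs apothem 1 → ∉ W
#4 (-3, 0, 1, -1): internal (-3.707107, -1.707107); octagon support 3.828427 vs apothem 1 → ∉ W
#5 (-1, 0, 2, 1): internal (-0.292893, -1.292893); octagon support 1.292893 vs apothem 1 → ∉ W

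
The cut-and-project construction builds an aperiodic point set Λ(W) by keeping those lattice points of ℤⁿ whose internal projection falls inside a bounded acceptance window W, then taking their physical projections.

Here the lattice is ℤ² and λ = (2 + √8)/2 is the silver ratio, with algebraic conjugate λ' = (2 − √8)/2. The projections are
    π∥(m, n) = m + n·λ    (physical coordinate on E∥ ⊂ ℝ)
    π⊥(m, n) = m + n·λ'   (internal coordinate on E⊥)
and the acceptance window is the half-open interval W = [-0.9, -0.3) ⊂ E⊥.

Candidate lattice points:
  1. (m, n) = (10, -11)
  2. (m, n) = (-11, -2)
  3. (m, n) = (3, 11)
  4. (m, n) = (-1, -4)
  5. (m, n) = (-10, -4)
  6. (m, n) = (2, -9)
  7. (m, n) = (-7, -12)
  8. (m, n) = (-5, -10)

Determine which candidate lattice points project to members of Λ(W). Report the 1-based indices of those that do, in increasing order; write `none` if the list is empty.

Numerically λ ≈ 2.414214 and λ' = −1/λ ≈ -0.414214.
candidate 1: (m,n)=(10,-11) → π∥ = 10-11·λ ≈ -16.556349, π⊥ = 10-11·λ' ≈ 14.556349 ∉ [-0.9, -0.3) ⇒ out
candidate 2: (m,n)=(-11,-2) → π∥ = -11-2·λ ≈ -15.828427, π⊥ = -11-2·λ' ≈ -10.171573 ∉ [-0.9, -0.3) ⇒ out
candidate 3: (m,n)=(3,11) → π∥ = 3+11·λ ≈ 29.556349, π⊥ = 3+11·λ' ≈ -1.556349 ∉ [-0.9, -0.3) ⇒ out
candidate 4: (m,n)=(-1,-4) → π∥ = -1-4·λ ≈ -10.656854, π⊥ = -1-4·λ' ≈ 0.656854 ∉ [-0.9, -0.3) ⇒ out
candidate 5: (m,n)=(-10,-4) → π∥ = -10-4·λ ≈ -19.656854, π⊥ = -10-4·λ' ≈ -8.343146 ∉ [-0.9, -0.3) ⇒ out
candidate 6: (m,n)=(2,-9) → π∥ = 2-9·λ ≈ -19.727922, π⊥ = 2-9·λ' ≈ 5.727922 ∉ [-0.9, -0.3) ⇒ out
candidate 7: (m,n)=(-7,-12) → π∥ = -7-12·λ ≈ -35.970563, π⊥ = -7-12·λ' ≈ -2.029437 ∉ [-0.9, -0.3) ⇒ out
candidate 8: (m,n)=(-5,-10) → π∥ = -5-10·λ ≈ -29.142136, π⊥ = -5-10·λ' ≈ -0.857864 ∈ [-0.9, -0.3) ⇒ IN Λ

8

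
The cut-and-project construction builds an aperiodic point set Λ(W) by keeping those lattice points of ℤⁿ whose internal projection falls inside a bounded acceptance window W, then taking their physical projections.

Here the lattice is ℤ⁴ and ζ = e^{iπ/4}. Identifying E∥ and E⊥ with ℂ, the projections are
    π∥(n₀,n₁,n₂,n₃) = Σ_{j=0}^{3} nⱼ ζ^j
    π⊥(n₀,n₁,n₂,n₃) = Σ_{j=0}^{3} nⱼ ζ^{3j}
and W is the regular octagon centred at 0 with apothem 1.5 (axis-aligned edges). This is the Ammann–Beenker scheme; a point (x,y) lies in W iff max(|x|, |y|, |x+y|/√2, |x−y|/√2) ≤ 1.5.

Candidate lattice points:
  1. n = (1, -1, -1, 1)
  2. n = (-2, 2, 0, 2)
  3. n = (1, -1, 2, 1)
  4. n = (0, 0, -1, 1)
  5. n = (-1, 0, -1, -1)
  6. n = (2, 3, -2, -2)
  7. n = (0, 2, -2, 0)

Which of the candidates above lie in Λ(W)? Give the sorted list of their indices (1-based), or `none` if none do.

none

With ζ = e^{iπ/4} the internal vectors are ζ^0,ζ^3,ζ^6,ζ^9.
candidate 1: n = (1, -1, -1, 1) → π⊥ ≈ (+2.414214, +1.000000); max(|x|,|y|,|x±y|/√2) = 2.414214 > 1.5 ⇒ ∉ W
candidate 2: n = (-2, 2, 0, 2) → π⊥ ≈ (-2.000000, +2.828427); max(|x|,|y|,|x±y|/√2) = 3.414214 > 1.5 ⇒ ∉ W
candidate 3: n = (1, -1, 2, 1) → π⊥ ≈ (+2.414214, -2.000000); max(|x|,|y|,|x±y|/√2) = 3.121320 > 1.5 ⇒ ∉ W
candidate 4: n = (0, 0, -1, 1) → π⊥ ≈ (+0.707107, +1.707107); max(|x|,|y|,|x±y|/√2) = 1.707107 > 1.5 ⇒ ∉ W
candidate 5: n = (-1, 0, -1, -1) → π⊥ ≈ (-1.707107, +0.292893); max(|x|,|y|,|x±y|/√2) = 1.707107 > 1.5 ⇒ ∉ W
candidate 6: n = (2, 3, -2, -2) → π⊥ ≈ (-1.535534, +2.707107); max(|x|,|y|,|x±y|/√2) = 3.000000 > 1.5 ⇒ ∉ W
candidate 7: n = (0, 2, -2, 0) → π⊥ ≈ (-1.414214, +3.414214); max(|x|,|y|,|x±y|/√2) = 3.414214 > 1.5 ⇒ ∉ W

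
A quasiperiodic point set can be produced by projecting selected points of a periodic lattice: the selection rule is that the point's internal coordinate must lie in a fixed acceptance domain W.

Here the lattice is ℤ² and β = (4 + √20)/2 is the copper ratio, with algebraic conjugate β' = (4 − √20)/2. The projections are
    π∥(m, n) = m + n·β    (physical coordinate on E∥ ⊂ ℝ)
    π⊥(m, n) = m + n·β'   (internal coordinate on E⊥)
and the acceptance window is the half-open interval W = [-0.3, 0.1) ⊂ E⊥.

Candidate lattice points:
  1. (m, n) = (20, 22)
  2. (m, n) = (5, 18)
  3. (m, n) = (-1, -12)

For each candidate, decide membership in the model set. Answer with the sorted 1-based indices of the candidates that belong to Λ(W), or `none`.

β' = (4−√20)/2 ≈ -0.23607.
candidate 1: (m,n)=(20,22) → π∥ = 20+22·β ≈ 113.19350, π⊥ = 20+22·β' ≈ 14.80650 ∉ [-0.3, 0.1) ⇒ out
candidate 2: (m,n)=(5,18) → π∥ = 5+18·β ≈ 81.24922, π⊥ = 5+18·β' ≈ 0.75078 ∉ [-0.3, 0.1) ⇒ out
candidate 3: (m,n)=(-1,-12) → π∥ = -1-12·β ≈ -51.83282, π⊥ = -1-12·β' ≈ 1.83282 ∉ [-0.3, 0.1) ⇒ out

none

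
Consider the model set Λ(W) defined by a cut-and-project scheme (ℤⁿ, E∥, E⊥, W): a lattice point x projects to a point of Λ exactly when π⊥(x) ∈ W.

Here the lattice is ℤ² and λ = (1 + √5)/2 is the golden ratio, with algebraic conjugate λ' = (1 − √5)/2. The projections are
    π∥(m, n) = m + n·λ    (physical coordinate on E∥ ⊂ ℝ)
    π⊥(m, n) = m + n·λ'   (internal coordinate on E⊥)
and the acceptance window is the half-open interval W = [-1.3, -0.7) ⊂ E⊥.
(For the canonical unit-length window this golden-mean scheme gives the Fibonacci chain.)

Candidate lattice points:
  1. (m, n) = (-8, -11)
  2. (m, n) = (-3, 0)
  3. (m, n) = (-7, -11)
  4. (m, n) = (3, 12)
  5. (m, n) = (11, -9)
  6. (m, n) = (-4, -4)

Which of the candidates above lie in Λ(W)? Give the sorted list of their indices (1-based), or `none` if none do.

λ' = (1−√5)/2 ≈ -0.618034.
[1] lift (-8,-11): star map gives -1.201626; window check -1.3 ≤ -1.201626 < -0.7 is true → IN Λ
[2] lift (-3,0): star map gives -3.000000; window check -1.3 ≤ -3.000000 < -0.7 is false → out
[3] lift (-7,-11): star map gives -0.201626; window check -1.3 ≤ -0.201626 < -0.7 is false → out
[4] lift (3,12): star map gives -4.416408; window check -1.3 ≤ -4.416408 < -0.7 is false → out
[5] lift (11,-9): star map gives 16.562306; window check -1.3 ≤ 16.562306 < -0.7 is false → out
[6] lift (-4,-4): star map gives -1.527864; window check -1.3 ≤ -1.527864 < -0.7 is false → out

1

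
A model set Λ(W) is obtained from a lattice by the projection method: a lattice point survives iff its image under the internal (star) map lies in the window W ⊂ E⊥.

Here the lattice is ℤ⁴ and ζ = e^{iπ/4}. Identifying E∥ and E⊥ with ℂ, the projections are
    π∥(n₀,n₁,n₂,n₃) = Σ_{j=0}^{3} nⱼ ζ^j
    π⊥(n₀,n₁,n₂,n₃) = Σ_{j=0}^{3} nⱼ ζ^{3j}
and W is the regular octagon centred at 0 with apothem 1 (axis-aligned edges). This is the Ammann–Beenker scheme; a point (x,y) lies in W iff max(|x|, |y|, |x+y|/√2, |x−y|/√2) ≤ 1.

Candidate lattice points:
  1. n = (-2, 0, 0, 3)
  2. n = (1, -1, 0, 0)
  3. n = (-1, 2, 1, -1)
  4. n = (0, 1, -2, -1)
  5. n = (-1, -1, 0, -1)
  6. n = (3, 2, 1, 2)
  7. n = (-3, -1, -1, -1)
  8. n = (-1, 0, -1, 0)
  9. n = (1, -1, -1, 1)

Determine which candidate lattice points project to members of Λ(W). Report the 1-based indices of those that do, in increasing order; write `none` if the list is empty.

none

π⊥(n) = n₀ + n₁ζ³ + n₂ζ⁶ + n₃ζ⁹ where ζ = e^{iπ/4}.
candidate 1: n = (-2, 0, 0, 3) → π⊥ ≈ (+0.1213, +2.1213); max(|x|,|y|,|x±y|/√2) = 2.1213 > 1 ⇒ ∉ W
candidate 2: n = (1, -1, 0, 0) → π⊥ ≈ (+1.7071, -0.7071); max(|x|,|y|,|x±y|/√2) = 1.7071 > 1 ⇒ ∉ W
candidate 3: n = (-1, 2, 1, -1) → π⊥ ≈ (-3.1213, -0.2929); max(|x|,|y|,|x±y|/√2) = 3.1213 > 1 ⇒ ∉ W
candidate 4: n = (0, 1, -2, -1) → π⊥ ≈ (-1.4142, +2.0000); max(|x|,|y|,|x±y|/√2) = 2.4142 > 1 ⇒ ∉ W
candidate 5: n = (-1, -1, 0, -1) → π⊥ ≈ (-1.0000, -1.4142); max(|x|,|y|,|x±y|/√2) = 1.7071 > 1 ⇒ ∉ W
candidate 6: n = (3, 2, 1, 2) → π⊥ ≈ (+3.0000, +1.8284); max(|x|,|y|,|x±y|/√2) = 3.4142 > 1 ⇒ ∉ W
candidate 7: n = (-3, -1, -1, -1) → π⊥ ≈ (-3.0000, -0.4142); max(|x|,|y|,|x±y|/√2) = 3.0000 > 1 ⇒ ∉ W
candidate 8: n = (-1, 0, -1, 0) → π⊥ ≈ (-1.0000, +1.0000); max(|x|,|y|,|x±y|/√2) = 1.4142 > 1 ⇒ ∉ W
candidate 9: n = (1, -1, -1, 1) → π⊥ ≈ (+2.4142, +1.0000); max(|x|,|y|,|x±y|/√2) = 2.4142 > 1 ⇒ ∉ W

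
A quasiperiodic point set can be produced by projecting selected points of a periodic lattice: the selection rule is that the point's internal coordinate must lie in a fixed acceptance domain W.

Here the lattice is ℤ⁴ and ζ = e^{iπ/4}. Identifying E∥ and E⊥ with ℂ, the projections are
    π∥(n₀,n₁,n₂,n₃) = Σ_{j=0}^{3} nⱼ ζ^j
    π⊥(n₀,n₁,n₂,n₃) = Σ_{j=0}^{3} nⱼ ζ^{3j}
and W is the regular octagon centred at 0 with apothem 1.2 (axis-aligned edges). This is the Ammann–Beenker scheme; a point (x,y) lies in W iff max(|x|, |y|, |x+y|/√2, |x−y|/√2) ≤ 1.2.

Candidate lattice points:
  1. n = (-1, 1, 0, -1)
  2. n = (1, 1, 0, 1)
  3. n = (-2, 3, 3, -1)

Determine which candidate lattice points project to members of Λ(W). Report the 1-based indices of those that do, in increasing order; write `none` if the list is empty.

With ζ = e^{iπ/4} the internal vectors are ζ^0,ζ^3,ζ^6,ζ^9.
candidate 1: n = (-1, 1, 0, -1) → π⊥ ≈ (-2.4142, +0.0000); max(|x|,|y|,|x±y|/√2) = 2.4142 > 1.2 ⇒ ∉ W
candidate 2: n = (1, 1, 0, 1) → π⊥ ≈ (+1.0000, +1.4142); max(|x|,|y|,|x±y|/√2) = 1.7071 > 1.2 ⇒ ∉ W
candidate 3: n = (-2, 3, 3, -1) → π⊥ ≈ (-4.8284, -1.5858); max(|x|,|y|,|x±y|/√2) = 4.8284 > 1.2 ⇒ ∉ W

none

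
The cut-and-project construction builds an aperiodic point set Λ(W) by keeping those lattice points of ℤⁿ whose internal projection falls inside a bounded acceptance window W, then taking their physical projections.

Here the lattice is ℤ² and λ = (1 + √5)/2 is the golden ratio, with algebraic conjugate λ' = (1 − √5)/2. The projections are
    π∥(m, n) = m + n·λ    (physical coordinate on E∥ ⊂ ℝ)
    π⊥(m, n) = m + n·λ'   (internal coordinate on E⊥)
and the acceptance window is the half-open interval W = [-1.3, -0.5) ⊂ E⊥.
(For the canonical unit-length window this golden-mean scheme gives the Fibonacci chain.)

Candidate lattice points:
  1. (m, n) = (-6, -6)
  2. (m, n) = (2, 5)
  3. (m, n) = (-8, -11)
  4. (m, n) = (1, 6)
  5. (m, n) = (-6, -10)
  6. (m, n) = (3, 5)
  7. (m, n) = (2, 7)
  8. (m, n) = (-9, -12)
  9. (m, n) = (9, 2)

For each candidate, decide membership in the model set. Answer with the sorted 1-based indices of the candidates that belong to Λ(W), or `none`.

Compute λ' = (1−√5)/2 = -0.6180, so π⊥(m,n) = m -0.6180·n.
[1] lift (-6,-6): star map gives -2.2918; window check -1.3 ≤ -2.2918 < -0.5 is false → out
[2] lift (2,5): star map gives -1.0902; window check -1.3 ≤ -1.0902 < -0.5 is true → IN Λ
[3] lift (-8,-11): star map gives -1.2016; window check -1.3 ≤ -1.2016 < -0.5 is true → IN Λ
[4] lift (1,6): star map gives -2.7082; window check -1.3 ≤ -2.7082 < -0.5 is false → out
[5] lift (-6,-10): star map gives 0.1803; window check -1.3 ≤ 0.1803 < -0.5 is false → out
[6] lift (3,5): star map gives -0.0902; window check -1.3 ≤ -0.0902 < -0.5 is false → out
[7] lift (2,7): star map gives -2.3262; window check -1.3 ≤ -2.3262 < -0.5 is false → out
[8] lift (-9,-12): star map gives -1.5836; window check -1.3 ≤ -1.5836 < -0.5 is false → out
[9] lift (9,2): star map gives 7.7639; window check -1.3 ≤ 7.7639 < -0.5 is false → out

2, 3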